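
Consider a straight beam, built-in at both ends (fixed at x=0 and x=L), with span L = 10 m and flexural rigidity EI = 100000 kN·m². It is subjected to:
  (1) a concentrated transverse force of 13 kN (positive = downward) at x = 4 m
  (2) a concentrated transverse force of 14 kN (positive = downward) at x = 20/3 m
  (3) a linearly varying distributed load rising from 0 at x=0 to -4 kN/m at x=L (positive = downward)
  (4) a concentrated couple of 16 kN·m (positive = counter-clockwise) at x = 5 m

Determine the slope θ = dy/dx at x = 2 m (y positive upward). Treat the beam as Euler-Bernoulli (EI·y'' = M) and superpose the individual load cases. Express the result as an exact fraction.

θ(2) = -37699/168750000 rad

Load 1 — point force P=13 kN at a=4 m (b=L-a=6):
  θ_1 = -Pb²x(2aL-(3a+b)x)/(2L³EI)  [x≤a] = -13·6²·2·(2·4·10-(3·4+6)·2)/(2·10³·100000) = -1287/6250000 rad
Load 2 — point force P=14 kN at a=20/3 m (b=L-a=10/3):
  θ_2 = -Pb²x(2aL-(3a+b)x)/(2L³EI)  [x≤a] = -14·(10/3)²·2·(2·(20/3)·10-(3·(20/3)+(10/3))·2)/(2·10³·100000) = -91/675000 rad
Load 3 — triangular load w₀=-4 kN/m (0→w₀ over full span):
  θ_3 = -w₀(2x(L-x)(L-2x)(x+2L)+x²(L-x)²)/(120LEI) = -(-4)·(2·2·(10-2)·(10-2·2)·(2+2·10)+2²·(10-2)²)/(120·10·100000) = 7/46875 rad
Load 4 — applied couple M₀=16 kN·m at a=5 m (b=L-a=5):
  θ_4 = (R_Ax²/2 - M_Ax)/EI  [x≤a] with R_A=12/5, M_A=4 = ((12/5)·2²/2 - 4·2)/100000 = -1/31250 rad
Superposition: θ = Σ θ_i = -37699/168750000 rad ≈ -0.000223 rad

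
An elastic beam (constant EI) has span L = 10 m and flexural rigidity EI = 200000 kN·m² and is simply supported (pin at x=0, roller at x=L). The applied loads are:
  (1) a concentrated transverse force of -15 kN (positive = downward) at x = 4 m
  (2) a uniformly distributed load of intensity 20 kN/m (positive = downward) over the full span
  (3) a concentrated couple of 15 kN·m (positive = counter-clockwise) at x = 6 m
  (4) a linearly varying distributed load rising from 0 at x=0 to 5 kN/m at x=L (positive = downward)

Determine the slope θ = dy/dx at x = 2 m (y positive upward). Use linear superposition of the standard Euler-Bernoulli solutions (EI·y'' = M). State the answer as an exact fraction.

θ(2) = -757/225000 rad

Load 1 — point force P=-15 kN at a=4 m (b=L-a=6):
  θ_1 = -Pb(L²-b²-3x²)/(6LEI)  [x≤a] = -(-15)·6·(10²-6²-3·2²)/(6·10·200000) = 39/100000 rad
Load 2 — uniform load w=20 kN/m over full span:
  θ_2 = -w(L³-6Lx²+4x³)/(24EI) = -20·(10³-6·10·2²+4·2³)/(24·200000) = -33/10000 rad
Load 3 — applied couple M₀=15 kN·m at a=6 m (b=L-a=4):
  θ_3 = (M₀x²/(2L)+C₁)/EI  [x≤a] with C₁=M₀(3b²-L²)/(6L)=-13 = (15·2²/(2·10)+(-13))/200000 = -1/20000 rad
Load 4 — triangular load w₀=5 kN/m (0→w₀ over full span):
  θ_4 = -w₀(7L⁴-30L²x²+15x⁴)/(360LEI) = -5·(7·10⁴-30·10²·2²+15·2⁴)/(360·10·200000) = -91/225000 rad
Superposition: θ = Σ θ_i = -757/225000 rad ≈ -0.003364 rad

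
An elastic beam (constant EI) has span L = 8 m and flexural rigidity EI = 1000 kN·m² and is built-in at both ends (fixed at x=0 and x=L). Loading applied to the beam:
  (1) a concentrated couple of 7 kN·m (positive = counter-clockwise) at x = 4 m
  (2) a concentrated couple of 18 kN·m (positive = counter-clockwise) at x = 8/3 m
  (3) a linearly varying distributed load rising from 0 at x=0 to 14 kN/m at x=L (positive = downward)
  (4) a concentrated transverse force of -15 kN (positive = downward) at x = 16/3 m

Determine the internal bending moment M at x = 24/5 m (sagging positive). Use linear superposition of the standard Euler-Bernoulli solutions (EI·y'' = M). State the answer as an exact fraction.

Load 1 — applied couple M₀=7 kN·m at a=4 m (b=L-a=4):
  M_1 = R_Ax - M_A - M₀  [x>a] with R_A=21/16, M_A=7/4 = (21/16)·(24/5) - (7/4) - 7 = -49/20 kN·m
Load 2 — applied couple M₀=18 kN·m at a=8/3 m (b=L-a=16/3):
  M_2 = R_Ax - M_A - M₀  [x>a] with R_A=3, M_A=0 = 3·(24/5) - 0 - 18 = -18/5 kN·m
Load 3 — triangular load w₀=14 kN/m (0→w₀ over full span):
  M_3 = 3w₀Lx/20 - w₀L²/30 - w₀x³/(6L) = 3·14·8·(24/5)/20 - 14·8²/30 - 14·(24/5)³/(6·8) = 6944/375 kN·m
Load 4 — point force P=-15 kN at a=16/3 m (b=L-a=8/3):
  M_4 = Pb²(3a+b)x/L³ - Pab²/L²  [x≤a] = (-15)·(8/3)²·(3·(16/3)+(8/3))·(24/5)/8³ - (-15)·(16/3)·(8/3)²/8² = -88/9 kN·m
Superposition: M = Σ M_i = 12103/4500 kN·m ≈ 2.689556 kN·m

M(24/5) = 12103/4500 kN·m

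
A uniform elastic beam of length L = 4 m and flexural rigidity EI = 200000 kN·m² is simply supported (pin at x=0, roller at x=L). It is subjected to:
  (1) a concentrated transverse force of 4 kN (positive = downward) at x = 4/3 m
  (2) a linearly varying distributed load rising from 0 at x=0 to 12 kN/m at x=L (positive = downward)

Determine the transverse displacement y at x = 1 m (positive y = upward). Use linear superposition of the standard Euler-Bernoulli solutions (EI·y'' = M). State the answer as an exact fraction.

y(1) = -11101/129600000 m

Load 1 — point force P=4 kN at a=4/3 m (b=L-a=8/3):
  y_1 = -Pbx(L²-b²-x²)/(6LEI)  [x≤a] = -4·(8/3)·1·(4²-(8/3)²-1²)/(6·4·200000) = -71/4050000 m
Load 2 — triangular load w₀=12 kN/m (0→w₀ over full span):
  y_2 = -w₀x(7L⁴-10L²x²+3x⁴)/(360LEI) = -12·1·(7·4⁴-10·4²·1²+3·1⁴)/(360·4·200000) = -109/1600000 m
Superposition: y = Σ y_i = -11101/129600000 m ≈ -0.000086 m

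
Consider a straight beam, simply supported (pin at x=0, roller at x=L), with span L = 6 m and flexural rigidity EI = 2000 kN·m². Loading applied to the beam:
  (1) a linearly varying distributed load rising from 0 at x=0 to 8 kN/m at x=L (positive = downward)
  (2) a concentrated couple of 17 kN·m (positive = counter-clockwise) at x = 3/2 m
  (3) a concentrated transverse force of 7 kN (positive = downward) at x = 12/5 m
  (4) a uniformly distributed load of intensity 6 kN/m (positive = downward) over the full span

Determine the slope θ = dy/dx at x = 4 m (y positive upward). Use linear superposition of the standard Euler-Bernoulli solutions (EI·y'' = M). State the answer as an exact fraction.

Load 1 — triangular load w₀=8 kN/m (0→w₀ over full span):
  θ_1 = -w₀(7L⁴-30L²x²+15x⁴)/(360LEI) = -8·(7·6⁴-30·6²·4²+15·4⁴)/(360·6·2000) = 91/11250 rad
Load 2 — applied couple M₀=17 kN·m at a=3/2 m (b=L-a=9/2):
  θ_2 = (M₀x²/(2L)-M₀(x-a)+C₁)/EI  [x>a] with C₁=M₀(3b²-L²)/(6L)=187/16 = (17·4²/(2·6)-17·(4-(3/2))+(187/16))/2000 = -391/96000 rad
Load 3 — point force P=7 kN at a=12/5 m (b=L-a=18/5):
  θ_3 = -Pa(2L²-6Lx+3x²+a²)/(6LEI)  [x>a] = -7·(12/5)·(2·6²-6·6·4+3·4²+(12/5)²)/(6·6·2000) = 133/31250 rad
Load 4 — uniform load w=6 kN/m over full span:
  θ_4 = -w(L³-6Lx²+4x³)/(24EI) = -6·(6³-6·6·4²+4·4³)/(24·2000) = 13/1000 rad
Superposition: θ = Σ θ_i = 765791/36000000 rad ≈ 0.021272 rad

θ(4) = 765791/36000000 rad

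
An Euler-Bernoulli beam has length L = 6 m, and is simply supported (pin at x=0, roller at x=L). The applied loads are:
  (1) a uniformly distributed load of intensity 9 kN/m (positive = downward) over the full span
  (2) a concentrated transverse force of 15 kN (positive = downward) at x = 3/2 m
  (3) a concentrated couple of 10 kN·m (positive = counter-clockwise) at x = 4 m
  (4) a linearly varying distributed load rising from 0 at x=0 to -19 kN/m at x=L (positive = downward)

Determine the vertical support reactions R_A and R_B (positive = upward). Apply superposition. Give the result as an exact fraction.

R_A = 251/12 kN, R_B = -107/12 kN

Load 1 — uniform load w=9 kN/m over full span:
  R_A = wL/2 = 9·6/2 = 27 kN
  R_B = wL/2 = 9·6/2 = 27 kN
Load 2 — point force P=15 kN at a=3/2 m (b=L-a=9/2):
  R_A = Pb/L = 15·(9/2)/6 = 45/4 kN
  R_B = Pa/L = 15·(3/2)/6 = 15/4 kN
Load 3 — applied couple M₀=10 kN·m at a=4 m (b=L-a=2):
  R_A = M₀/L = 10/6 = 5/3 kN
  R_B = -M₀/L = -10/6 = -5/3 kN
Load 4 — triangular load w₀=-19 kN/m (0→w₀ over full span):
  R_A = w₀L/6 = (-19)·6/6 = -19 kN
  R_B = w₀L/3 = (-19)·6/3 = -38 kN
Superposition: R_A = 251/12 kN, R_B = -107/12 kN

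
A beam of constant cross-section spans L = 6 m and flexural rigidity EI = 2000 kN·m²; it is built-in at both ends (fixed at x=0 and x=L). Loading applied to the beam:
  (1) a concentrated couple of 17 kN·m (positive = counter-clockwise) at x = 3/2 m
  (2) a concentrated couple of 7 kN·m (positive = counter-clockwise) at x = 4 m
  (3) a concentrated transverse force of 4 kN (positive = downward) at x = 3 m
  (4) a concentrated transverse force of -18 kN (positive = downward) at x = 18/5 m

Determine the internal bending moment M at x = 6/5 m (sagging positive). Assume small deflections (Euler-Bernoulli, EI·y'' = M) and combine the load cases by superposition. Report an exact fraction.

Load 1 — applied couple M₀=17 kN·m at a=3/2 m (b=L-a=9/2):
  M_1 = R_Ax - M_A  [x≤a] with R_A=51/16, M_A=-51/16 = (51/16)·(6/5) - (-51/16) = 561/80 kN·m
Load 2 — applied couple M₀=7 kN·m at a=4 m (b=L-a=2):
  M_2 = R_Ax - M_A  [x≤a] with R_A=14/9, M_A=7/3 = (14/9)·(6/5) - (7/3) = -7/15 kN·m
Load 3 — point force P=4 kN at a=3 m (b=L-a=3):
  M_3 = Pb²(3a+b)x/L³ - Pab²/L²  [x≤a] = 4·3²·(3·3+3)·(6/5)/6³ - 4·3·3²/6² = -3/5 kN·m
Load 4 — point force P=-18 kN at a=18/5 m (b=L-a=12/5):
  M_4 = Pb²(3a+b)x/L³ - Pab²/L²  [x≤a] = (-18)·(12/5)²·(3·(18/5)+(12/5))·(6/5)/6³ - (-18)·(18/5)·(12/5)²/6² = 1728/625 kN·m
Superposition: M = Σ M_i = 261319/30000 kN·m ≈ 8.710633 kN·m

M(6/5) = 261319/30000 kN·m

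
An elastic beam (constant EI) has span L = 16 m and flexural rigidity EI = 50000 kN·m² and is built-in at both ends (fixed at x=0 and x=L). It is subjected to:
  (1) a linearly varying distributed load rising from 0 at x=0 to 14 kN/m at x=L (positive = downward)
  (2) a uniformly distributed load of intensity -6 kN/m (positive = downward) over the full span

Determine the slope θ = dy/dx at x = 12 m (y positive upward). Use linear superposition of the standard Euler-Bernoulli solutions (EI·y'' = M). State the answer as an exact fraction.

θ(12) = 47/62500 rad

Load 1 — triangular load w₀=14 kN/m (0→w₀ over full span):
  θ_1 = -w₀(2x(L-x)(L-2x)(x+2L)+x²(L-x)²)/(120LEI) = -14·(2·12·(16-12)·(16-2·12)·(12+2·16)+12²·(16-12)²)/(120·16·50000) = 287/62500 rad
Load 2 — uniform load w=-6 kN/m over full span:
  θ_2 = -wx(L-x)(L-2x)/(12EI) = -(-6)·12·(16-12)·(16-2·12)/(12·50000) = -12/3125 rad
Superposition: θ = Σ θ_i = 47/62500 rad ≈ 0.000752 rad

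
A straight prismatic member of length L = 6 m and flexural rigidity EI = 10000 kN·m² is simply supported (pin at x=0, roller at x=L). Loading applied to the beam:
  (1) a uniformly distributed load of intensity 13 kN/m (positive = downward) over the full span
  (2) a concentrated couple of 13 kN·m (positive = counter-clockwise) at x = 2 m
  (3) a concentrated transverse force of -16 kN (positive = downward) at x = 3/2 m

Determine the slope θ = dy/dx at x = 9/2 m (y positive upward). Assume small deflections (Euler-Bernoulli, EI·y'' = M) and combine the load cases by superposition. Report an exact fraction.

Load 1 — uniform load w=13 kN/m over full span:
  θ_1 = -w(L³-6Lx²+4x³)/(24EI) = -13·(6³-6·6·(9/2)²+4·(9/2)³)/(24·10000) = 1287/160000 rad
Load 2 — applied couple M₀=13 kN·m at a=2 m (b=L-a=4):
  θ_2 = (M₀x²/(2L)-M₀(x-a)+C₁)/EI  [x>a] with C₁=M₀(3b²-L²)/(6L)=13/3 = (13·(9/2)²/(2·6)-13·((9/2)-2)+(13/3))/10000 = -299/480000 rad
Load 3 — point force P=-16 kN at a=3/2 m (b=L-a=9/2):
  θ_3 = -Pa(2L²-6Lx+3x²+a²)/(6LEI)  [x>a] = -(-16)·(3/2)·(2·6²-6·6·(9/2)+3·(9/2)²+(3/2)²)/(6·6·10000) = -9/5000 rad
Superposition: θ = Σ θ_i = 1349/240000 rad ≈ 0.005621 rad

θ(9/2) = 1349/240000 rad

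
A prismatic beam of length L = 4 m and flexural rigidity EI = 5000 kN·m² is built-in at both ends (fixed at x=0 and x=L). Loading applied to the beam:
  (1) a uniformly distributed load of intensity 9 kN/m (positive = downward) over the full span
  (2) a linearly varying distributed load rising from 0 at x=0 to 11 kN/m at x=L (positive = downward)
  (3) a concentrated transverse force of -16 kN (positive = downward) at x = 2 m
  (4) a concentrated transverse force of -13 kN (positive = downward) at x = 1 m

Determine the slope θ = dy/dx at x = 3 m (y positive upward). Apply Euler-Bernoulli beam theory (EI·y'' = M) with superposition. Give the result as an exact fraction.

Load 1 — uniform load w=9 kN/m over full span:
  θ_1 = -wx(L-x)(L-2x)/(12EI) = -9·3·(4-3)·(4-2·3)/(12·5000) = 9/10000 rad
Load 2 — triangular load w₀=11 kN/m (0→w₀ over full span):
  θ_2 = -w₀(2x(L-x)(L-2x)(x+2L)+x²(L-x)²)/(120LEI) = -11·(2·3·(4-3)·(4-2·3)·(3+2·4)+3²·(4-3)²)/(120·4·5000) = 451/800000 rad
Load 3 — point force P=-16 kN at a=2 m (b=L-a=2):
  θ_3 = Pa²(L-x)(2bL-(3b+a)(L-x))/(2L³EI)  [x>a] = (-16)·2²·(4-3)·(2·2·4-(3·2+2)·(4-3))/(2·4³·5000) = -1/1250 rad
Load 4 — point force P=-13 kN at a=1 m (b=L-a=3):
  θ_4 = Pa²(L-x)(2bL-(3b+a)(L-x))/(2L³EI)  [x>a] = (-13)·1²·(4-3)·(2·3·4-(3·3+1)·(4-3))/(2·4³·5000) = -91/320000 rad
Superposition: θ = Σ θ_i = 607/1600000 rad ≈ 0.000379 rad

θ(3) = 607/1600000 rad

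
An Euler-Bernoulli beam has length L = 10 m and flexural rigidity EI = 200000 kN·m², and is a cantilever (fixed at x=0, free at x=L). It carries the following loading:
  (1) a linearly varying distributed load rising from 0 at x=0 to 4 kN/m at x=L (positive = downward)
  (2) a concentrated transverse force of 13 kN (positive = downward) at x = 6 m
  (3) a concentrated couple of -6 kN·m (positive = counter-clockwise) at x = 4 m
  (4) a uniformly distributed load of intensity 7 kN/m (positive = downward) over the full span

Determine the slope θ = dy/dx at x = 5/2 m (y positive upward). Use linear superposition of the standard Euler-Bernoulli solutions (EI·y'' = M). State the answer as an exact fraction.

θ(5/2) = -42829/7680000 rad

Load 1 — triangular load w₀=4 kN/m (0→w₀ over full span):
  θ_1 = (w₀Lx²/4-w₀L²x/3-w₀x⁴/(24L))/EI = (4·10·(5/2)²/4-4·10²·(5/2)/3-4·(5/2)⁴/(24·10))/200000 = -139/102400 rad
Load 2 — point force P=13 kN at a=6 m (b=L-a=4):
  θ_2 = -Px(2a-x)/(2EI)  [x≤a] = -13·(5/2)·(2·6-(5/2))/(2·200000) = -247/320000 rad
Load 3 — applied couple M₀=-6 kN·m at a=4 m (b=L-a=6):
  θ_3 = M₀x/EI  [x≤a] = (-6)·(5/2)/200000 = -3/40000 rad
Load 4 — uniform load w=7 kN/m over full span:
  θ_4 = -wx(x²-3Lx+3L²)/(6EI) = -7·(5/2)·((5/2)²-3·10·(5/2)+3·10²)/(6·200000) = -259/76800 rad
Superposition: θ = Σ θ_i = -42829/7680000 rad ≈ -0.005577 rad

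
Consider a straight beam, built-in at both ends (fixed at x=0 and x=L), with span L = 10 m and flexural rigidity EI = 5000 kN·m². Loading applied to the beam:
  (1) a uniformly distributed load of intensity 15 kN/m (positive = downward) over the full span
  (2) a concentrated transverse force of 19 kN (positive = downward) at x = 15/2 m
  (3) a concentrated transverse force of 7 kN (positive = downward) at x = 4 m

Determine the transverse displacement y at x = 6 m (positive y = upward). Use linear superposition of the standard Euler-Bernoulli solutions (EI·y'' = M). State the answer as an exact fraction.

Load 1 — uniform load w=15 kN/m over full span:
  y_1 = -wx²(L-x)²/(24EI) = -15·6²·(10-6)²/(24·5000) = -9/125 m
Load 2 — point force P=19 kN at a=15/2 m (b=L-a=5/2):
  y_2 = -Pb²x²(3aL-(3a+b)x)/(6L³EI)  [x≤a] = -19·(5/2)²·6²·(3·(15/2)·10-(3·(15/2)+(5/2))·6)/(6·10³·5000) = -171/16000 m
Load 3 — point force P=7 kN at a=4 m (b=L-a=6):
  y_3 = -Pa²(L-x)²(3bL-(3b+a)(L-x))/(6L³EI)  [x>a] = -7·4²·(10-6)²·(3·6·10-(3·6+4)·(10-6))/(6·10³·5000) = -1288/234375 m
Superposition: y = Σ y_i = -2645489/30000000 m ≈ -0.088183 m

y(6) = -2645489/30000000 m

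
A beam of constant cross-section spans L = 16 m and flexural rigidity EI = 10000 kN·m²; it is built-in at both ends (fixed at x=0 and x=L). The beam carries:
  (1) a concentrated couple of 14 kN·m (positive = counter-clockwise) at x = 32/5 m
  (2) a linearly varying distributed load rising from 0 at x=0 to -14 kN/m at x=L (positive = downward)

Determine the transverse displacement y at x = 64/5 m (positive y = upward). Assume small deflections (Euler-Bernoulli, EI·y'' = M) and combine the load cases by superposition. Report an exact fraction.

Load 1 — applied couple M₀=14 kN·m at a=32/5 m (b=L-a=48/5):
  y_1 = (R_Ax³/6 - M_Ax²/2 - M₀(x-a)²/2)/EI  [x>a] with R_A=63/50, M_A=42/25 = ((63/50)·(64/5)³/6 - (42/25)·(64/5)²/2 - 14·((64/5)-(32/5))²/2)/10000 = 3136/1953125 m
Load 2 — triangular load w₀=-14 kN/m (0→w₀ over full span):
  y_2 = -w₀x²(L-x)²(x+2L)/(120LEI) = -(-14)·(64/5)²·(16-(64/5))²·((64/5)+2·16)/(120·16·10000) = 1605632/29296875 m
Superposition: y = Σ y_i = 1652672/29296875 m ≈ 0.056411 m

y(64/5) = 1652672/29296875 m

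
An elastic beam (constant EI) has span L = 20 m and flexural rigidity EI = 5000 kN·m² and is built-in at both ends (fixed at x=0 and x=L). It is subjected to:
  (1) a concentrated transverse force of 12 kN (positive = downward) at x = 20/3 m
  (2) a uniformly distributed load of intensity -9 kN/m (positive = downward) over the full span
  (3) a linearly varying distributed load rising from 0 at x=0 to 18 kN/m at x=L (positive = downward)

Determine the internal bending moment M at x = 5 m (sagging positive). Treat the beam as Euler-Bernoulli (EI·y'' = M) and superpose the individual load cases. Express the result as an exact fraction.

M(5) = -625/36 kN·m

Load 1 — point force P=12 kN at a=20/3 m (b=L-a=40/3):
  M_1 = Pb²(3a+b)x/L³ - Pab²/L²  [x≤a] = 12·(40/3)²·(3·(20/3)+(40/3))·5/20³ - 12·(20/3)·(40/3)²/20² = 80/9 kN·m
Load 2 — uniform load w=-9 kN/m over full span:
  M_2 = wLx/2 - wL²/12 - wx²/2 = (-9)·20·5/2 - (-9)·20²/12 - (-9)·5²/2 = -75/2 kN·m
Load 3 — triangular load w₀=18 kN/m (0→w₀ over full span):
  M_3 = 3w₀Lx/20 - w₀L²/30 - w₀x³/(6L) = 3·18·20·5/20 - 18·20²/30 - 18·5³/(6·20) = 45/4 kN·m
Superposition: M = Σ M_i = -625/36 kN·m ≈ -17.361111 kN·m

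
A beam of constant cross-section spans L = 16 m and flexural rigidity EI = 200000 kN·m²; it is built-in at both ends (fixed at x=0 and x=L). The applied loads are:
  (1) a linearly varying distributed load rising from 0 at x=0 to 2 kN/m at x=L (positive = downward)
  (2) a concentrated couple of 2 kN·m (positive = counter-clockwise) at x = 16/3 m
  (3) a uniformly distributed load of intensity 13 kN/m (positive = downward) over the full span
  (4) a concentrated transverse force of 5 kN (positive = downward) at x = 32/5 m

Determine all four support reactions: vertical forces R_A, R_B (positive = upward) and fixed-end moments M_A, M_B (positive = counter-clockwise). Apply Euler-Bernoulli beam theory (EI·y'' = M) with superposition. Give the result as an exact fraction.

R_A = 16831/150 kN, M_A = 7648/25 kN·m, R_B = 17519/150 kN, M_B = -23246/75 kN·m

Load 1 — triangular load w₀=2 kN/m (0→w₀ over full span):
  R_A = 3w₀L/20 = 3·2·16/20 = 24/5 kN
  M_A = w₀L²/30 = 2·16²/30 = 256/15 kN·m
  R_B = 7w₀L/20 = 7·2·16/20 = 56/5 kN
  M_B = -w₀L²/20 = -2·16²/20 = -128/5 kN·m
Load 2 — applied couple M₀=2 kN·m at a=16/3 m (b=L-a=32/3):
  R_A = 6M₀ab/L³ = 6·2·(16/3)·(32/3)/16³ = 1/6 kN
  M_A = M₀b(2a-b)/L² = 2·(32/3)·(2·(16/3)-(32/3))/16² = 0 kN·m
  R_B = -6M₀ab/L³ = -6·2·(16/3)·(32/3)/16³ = -1/6 kN
  M_B = M₀a(2b-a)/L² = 2·(16/3)·(2·(32/3)-(16/3))/16² = 2/3 kN·m
Load 3 — uniform load w=13 kN/m over full span:
  R_A = wL/2 = 13·16/2 = 104 kN
  M_A = wL²/12 = 13·16²/12 = 832/3 kN·m
  R_B = wL/2 = 13·16/2 = 104 kN
  M_B = -wL²/12 = -13·16²/12 = -832/3 kN·m
Load 4 — point force P=5 kN at a=32/5 m (b=L-a=48/5):
  R_A = Pb²(3a+b)/L³ = 5·(48/5)²·(3·(32/5)+(48/5))/16³ = 81/25 kN
  M_A = Pab²/L² = 5·(32/5)·(48/5)²/16² = 288/25 kN·m
  R_B = Pa²(a+3b)/L³ = 5·(32/5)²·((32/5)+3·(48/5))/16³ = 44/25 kN
  M_B = -Pa²b/L² = -5·(32/5)²·(48/5)/16² = -192/25 kN·m
Superposition: R_A = 16831/150 kN, M_A = 7648/25 kN·m, R_B = 17519/150 kN, M_B = -23246/75 kN·m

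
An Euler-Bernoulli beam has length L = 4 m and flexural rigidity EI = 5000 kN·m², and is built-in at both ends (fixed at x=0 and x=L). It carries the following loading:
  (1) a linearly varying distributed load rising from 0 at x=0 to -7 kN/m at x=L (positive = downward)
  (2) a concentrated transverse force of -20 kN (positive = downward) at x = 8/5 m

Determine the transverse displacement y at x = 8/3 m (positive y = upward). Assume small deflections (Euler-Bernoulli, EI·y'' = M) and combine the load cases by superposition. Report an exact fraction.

Load 1 — triangular load w₀=-7 kN/m (0→w₀ over full span):
  y_1 = -w₀x²(L-x)²(x+2L)/(120LEI) = -(-7)·(8/3)²·(4-(8/3))²·((8/3)+2·4)/(120·4·5000) = 896/2278125 m
Load 2 — point force P=-20 kN at a=8/5 m (b=L-a=12/5):
  y_2 = -Pa²(L-x)²(3bL-(3b+a)(L-x))/(6L³EI)  [x>a] = -(-20)·(8/5)²·(4-(8/3))²·(3·(12/5)·4-(3·(12/5)+(8/5))·(4-(8/3)))/(6·4³·5000) = 1024/1265625 m
Superposition: y = Σ y_i = 13696/11390625 m ≈ 0.001202 m

y(8/3) = 13696/11390625 m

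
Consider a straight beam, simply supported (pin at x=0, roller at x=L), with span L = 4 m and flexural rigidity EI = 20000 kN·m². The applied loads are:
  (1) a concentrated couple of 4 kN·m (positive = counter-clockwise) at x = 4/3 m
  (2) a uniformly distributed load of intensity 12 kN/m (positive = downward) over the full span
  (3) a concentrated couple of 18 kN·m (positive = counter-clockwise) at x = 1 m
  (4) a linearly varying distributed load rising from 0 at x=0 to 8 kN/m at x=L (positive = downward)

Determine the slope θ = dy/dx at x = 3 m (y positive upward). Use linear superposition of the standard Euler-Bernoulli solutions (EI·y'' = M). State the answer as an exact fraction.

Load 1 — applied couple M₀=4 kN·m at a=4/3 m (b=L-a=8/3):
  θ_1 = (M₀x²/(2L)-M₀(x-a)+C₁)/EI  [x>a] with C₁=M₀(3b²-L²)/(6L)=8/9 = (4·3²/(2·4)-4·(3-(4/3))+(8/9))/20000 = -23/360000 rad
Load 2 — uniform load w=12 kN/m over full span:
  θ_2 = -w(L³-6Lx²+4x³)/(24EI) = -12·(4³-6·4·3²+4·3³)/(24·20000) = 11/10000 rad
Load 3 — applied couple M₀=18 kN·m at a=1 m (b=L-a=3):
  θ_3 = (M₀x²/(2L)-M₀(x-a)+C₁)/EI  [x>a] with C₁=M₀(3b²-L²)/(6L)=33/4 = (18·3²/(2·4)-18·(3-1)+(33/4))/20000 = -3/8000 rad
Load 4 — triangular load w₀=8 kN/m (0→w₀ over full span):
  θ_4 = -w₀(7L⁴-30L²x²+15x⁴)/(360LEI) = -8·(7·4⁴-30·4²·3²+15·3⁴)/(360·4·20000) = 1313/3600000 rad
Superposition: θ = Σ θ_i = 1231/1200000 rad ≈ 0.001026 rad

θ(3) = 1231/1200000 rad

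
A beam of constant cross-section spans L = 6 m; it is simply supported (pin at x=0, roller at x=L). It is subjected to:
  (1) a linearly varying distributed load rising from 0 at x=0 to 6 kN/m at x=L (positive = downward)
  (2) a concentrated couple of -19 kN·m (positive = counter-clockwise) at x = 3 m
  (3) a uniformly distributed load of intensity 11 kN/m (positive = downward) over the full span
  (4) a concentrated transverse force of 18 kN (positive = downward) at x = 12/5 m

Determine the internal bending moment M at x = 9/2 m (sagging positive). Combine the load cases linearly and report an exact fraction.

Load 1 — triangular load w₀=6 kN/m (0→w₀ over full span):
  M_1 = w₀Lx/6 - w₀x³/(6L) = 6·6·(9/2)/6 - 6·(9/2)³/(6·6) = 189/16 kN·m
Load 2 — applied couple M₀=-19 kN·m at a=3 m (b=L-a=3):
  M_2 = M₀x/L - M₀  [x>a] = (-19)·(9/2)/6 - (-19) = 19/4 kN·m
Load 3 — uniform load w=11 kN/m over full span:
  M_3 = wx(L-x)/2 = 11·(9/2)·(6-(9/2))/2 = 297/8 kN·m
Load 4 — point force P=18 kN at a=12/5 m (b=L-a=18/5):
  M_4 = Pa(L-x)/L  [x>a] = 18·(12/5)·(6-(9/2))/6 = 54/5 kN·m
Superposition: M = Σ M_i = 5159/80 kN·m ≈ 64.487500 kN·m

M(9/2) = 5159/80 kN·m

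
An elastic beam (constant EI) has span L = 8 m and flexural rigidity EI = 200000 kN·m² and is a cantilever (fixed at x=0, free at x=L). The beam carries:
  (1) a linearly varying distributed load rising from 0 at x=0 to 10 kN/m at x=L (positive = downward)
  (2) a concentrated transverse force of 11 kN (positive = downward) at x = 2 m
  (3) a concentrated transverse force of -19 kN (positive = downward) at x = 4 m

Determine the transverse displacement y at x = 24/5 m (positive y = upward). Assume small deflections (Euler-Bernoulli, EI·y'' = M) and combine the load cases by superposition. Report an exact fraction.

y(24/5) = -1024111/156250000 m

Load 1 — triangular load w₀=10 kN/m (0→w₀ over full span):
  y_1 = (w₀Lx³/12-w₀L²x²/6-w₀x⁵/(120L))/EI = (10·8·(24/5)³/12-10·8²·(24/5)²/6-10·(24/5)⁵/(120·8))/200000 = -85296/9765625 m
Load 2 — point force P=11 kN at a=2 m (b=L-a=6):
  y_2 = -Pa²(3x-a)/(6EI)  [x>a] = -11·2²·(3·(24/5)-2)/(6·200000) = -341/750000 m
Load 3 — point force P=-19 kN at a=4 m (b=L-a=4):
  y_3 = -Pa²(3x-a)/(6EI)  [x>a] = -(-19)·4²·(3·(24/5)-4)/(6·200000) = 247/93750 m
Superposition: y = Σ y_i = -1024111/156250000 m ≈ -0.006554 m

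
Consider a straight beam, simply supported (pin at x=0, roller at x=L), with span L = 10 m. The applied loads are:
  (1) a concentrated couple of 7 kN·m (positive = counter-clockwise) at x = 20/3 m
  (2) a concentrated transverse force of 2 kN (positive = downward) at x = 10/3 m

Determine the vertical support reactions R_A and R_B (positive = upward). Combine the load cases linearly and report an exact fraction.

R_A = 61/30 kN, R_B = -1/30 kN

Load 1 — applied couple M₀=7 kN·m at a=20/3 m (b=L-a=10/3):
  R_A = M₀/L = 7/10 kN
  R_B = -M₀/L = -7/10 kN
Load 2 — point force P=2 kN at a=10/3 m (b=L-a=20/3):
  R_A = Pb/L = 2·(20/3)/10 = 4/3 kN
  R_B = Pa/L = 2·(10/3)/10 = 2/3 kN
Superposition: R_A = 61/30 kN, R_B = -1/30 kN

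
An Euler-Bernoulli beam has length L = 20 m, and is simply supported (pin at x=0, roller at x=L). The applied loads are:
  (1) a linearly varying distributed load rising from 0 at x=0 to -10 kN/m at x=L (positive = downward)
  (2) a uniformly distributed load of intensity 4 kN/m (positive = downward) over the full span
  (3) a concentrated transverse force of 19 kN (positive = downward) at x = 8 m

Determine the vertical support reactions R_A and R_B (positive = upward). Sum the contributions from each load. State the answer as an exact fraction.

R_A = 271/15 kN, R_B = -286/15 kN

Load 1 — triangular load w₀=-10 kN/m (0→w₀ over full span):
  R_A = w₀L/6 = (-10)·20/6 = -100/3 kN
  R_B = w₀L/3 = (-10)·20/3 = -200/3 kN
Load 2 — uniform load w=4 kN/m over full span:
  R_A = wL/2 = 4·20/2 = 40 kN
  R_B = wL/2 = 4·20/2 = 40 kN
Load 3 — point force P=19 kN at a=8 m (b=L-a=12):
  R_A = Pb/L = 19·12/20 = 57/5 kN
  R_B = Pa/L = 19·8/20 = 38/5 kN
Superposition: R_A = 271/15 kN, R_B = -286/15 kN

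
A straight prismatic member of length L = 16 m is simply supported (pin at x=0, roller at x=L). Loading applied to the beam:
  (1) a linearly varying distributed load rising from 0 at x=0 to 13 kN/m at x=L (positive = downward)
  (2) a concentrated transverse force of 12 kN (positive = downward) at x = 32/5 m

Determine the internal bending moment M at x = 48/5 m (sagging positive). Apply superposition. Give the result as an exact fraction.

M(48/5) = 30464/125 kN·m

Load 1 — triangular load w₀=13 kN/m (0→w₀ over full span):
  M_1 = w₀Lx/6 - w₀x³/(6L) = 13·16·(48/5)/6 - 13·(48/5)³/(6·16) = 26624/125 kN·m
Load 2 — point force P=12 kN at a=32/5 m (b=L-a=48/5):
  M_2 = Pa(L-x)/L  [x>a] = 12·(32/5)·(16-(48/5))/16 = 768/25 kN·m
Superposition: M = Σ M_i = 30464/125 kN·m ≈ 243.712000 kN·m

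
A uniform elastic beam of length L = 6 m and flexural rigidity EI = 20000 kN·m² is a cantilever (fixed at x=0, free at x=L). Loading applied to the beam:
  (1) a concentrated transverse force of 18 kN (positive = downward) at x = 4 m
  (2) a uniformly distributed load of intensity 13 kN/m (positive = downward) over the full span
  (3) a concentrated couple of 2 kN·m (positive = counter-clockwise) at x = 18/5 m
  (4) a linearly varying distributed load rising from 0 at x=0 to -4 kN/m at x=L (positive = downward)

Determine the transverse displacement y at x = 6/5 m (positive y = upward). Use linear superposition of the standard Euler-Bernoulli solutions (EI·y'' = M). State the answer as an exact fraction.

y(6/5) = -1259667/156250000 m

Load 1 — point force P=18 kN at a=4 m (b=L-a=2):
  y_1 = -Px²(3a-x)/(6EI)  [x≤a] = -18·(6/5)²·(3·4-(6/5))/(6·20000) = -729/312500 m
Load 2 — uniform load w=13 kN/m over full span:
  y_2 = -wx²(x²-4Lx+6L²)/(24EI) = -13·(6/5)²·((6/5)²-4·6·(6/5)+6·6²)/(24·20000) = -45981/6250000 m
Load 3 — applied couple M₀=2 kN·m at a=18/5 m (b=L-a=12/5):
  y_3 = M₀x²/(2EI)  [x≤a] = 2·(6/5)²/(2·20000) = 9/125000 m
Load 4 — triangular load w₀=-4 kN/m (0→w₀ over full span):
  y_4 = (w₀Lx³/12-w₀L²x²/6-w₀x⁵/(120L))/EI = ((-4)·6·(6/5)³/12-(-4)·6²·(6/5)²/6-(-4)·(6/5)⁵/(120·6))/20000 = 60777/39062500 m
Superposition: y = Σ y_i = -1259667/156250000 m ≈ -0.008062 m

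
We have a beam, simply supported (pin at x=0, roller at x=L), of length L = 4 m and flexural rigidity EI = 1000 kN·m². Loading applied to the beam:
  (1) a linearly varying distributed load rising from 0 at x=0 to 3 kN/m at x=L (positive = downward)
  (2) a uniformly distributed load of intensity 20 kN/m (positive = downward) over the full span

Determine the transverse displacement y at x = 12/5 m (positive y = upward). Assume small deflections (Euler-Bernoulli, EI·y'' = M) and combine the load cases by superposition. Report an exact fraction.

Load 1 — triangular load w₀=3 kN/m (0→w₀ over full span):
  y_1 = -w₀x(7L⁴-10L²x²+3x⁴)/(360LEI) = -3·(12/5)·(7·4⁴-10·4²·(12/5)²+3·(12/5)⁴)/(360·4·1000) = -9472/1953125 m
Load 2 — uniform load w=20 kN/m over full span:
  y_2 = -wx(L³-2Lx²+x³)/(24EI) = -20·(12/5)·(4³-2·4·(12/5)²+(12/5)³)/(24·1000) = -992/15625 m
Superposition: y = Σ y_i = -133472/1953125 m ≈ -0.068338 m

y(12/5) = -133472/1953125 m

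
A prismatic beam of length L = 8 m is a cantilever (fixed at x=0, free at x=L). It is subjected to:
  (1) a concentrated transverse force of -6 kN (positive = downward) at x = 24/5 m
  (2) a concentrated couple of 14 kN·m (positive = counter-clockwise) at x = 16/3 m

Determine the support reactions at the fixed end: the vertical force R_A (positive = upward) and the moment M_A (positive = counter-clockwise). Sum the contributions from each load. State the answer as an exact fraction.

R_A = -6 kN, M_A = -214/5 kN·m

Load 1 — point force P=-6 kN at a=24/5 m (b=L-a=16/5):
  R_A = P = (-6) = -6 kN
  M_A = Pa = (-6)·(24/5) = -144/5 kN·m
Load 2 — applied couple M₀=14 kN·m at a=16/3 m (b=L-a=8/3):
  R_A = 0 kN
  M_A = -M₀ = -14 kN·m
Superposition: R_A = -6 kN, M_A = -214/5 kN·m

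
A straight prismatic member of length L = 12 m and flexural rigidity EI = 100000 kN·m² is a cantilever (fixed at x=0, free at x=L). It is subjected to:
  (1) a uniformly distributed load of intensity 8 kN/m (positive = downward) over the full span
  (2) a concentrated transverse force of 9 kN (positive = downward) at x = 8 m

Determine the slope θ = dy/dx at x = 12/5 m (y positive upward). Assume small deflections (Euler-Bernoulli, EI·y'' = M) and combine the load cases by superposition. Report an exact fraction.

θ(12/5) = -19863/1562500 rad

Load 1 — uniform load w=8 kN/m over full span:
  θ_1 = -wx(x²-3Lx+3L²)/(6EI) = -8·(12/5)·((12/5)²-3·12·(12/5)+3·12²)/(6·100000) = -4392/390625 rad
Load 2 — point force P=9 kN at a=8 m (b=L-a=4):
  θ_2 = -Px(2a-x)/(2EI)  [x≤a] = -9·(12/5)·(2·8-(12/5))/(2·100000) = -459/312500 rad
Superposition: θ = Σ θ_i = -19863/1562500 rad ≈ -0.012712 rad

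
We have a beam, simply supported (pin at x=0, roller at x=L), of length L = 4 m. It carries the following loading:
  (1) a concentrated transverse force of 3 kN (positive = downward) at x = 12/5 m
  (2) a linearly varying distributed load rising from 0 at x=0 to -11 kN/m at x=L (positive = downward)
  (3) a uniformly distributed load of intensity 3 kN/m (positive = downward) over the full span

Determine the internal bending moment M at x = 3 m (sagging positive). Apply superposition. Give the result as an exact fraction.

M(3) = -133/40 kN·m

Load 1 — point force P=3 kN at a=12/5 m (b=L-a=8/5):
  M_1 = Pa(L-x)/L  [x>a] = 3·(12/5)·(4-3)/4 = 9/5 kN·m
Load 2 — triangular load w₀=-11 kN/m (0→w₀ over full span):
  M_2 = w₀Lx/6 - w₀x³/(6L) = (-11)·4·3/6 - (-11)·3³/(6·4) = -77/8 kN·m
Load 3 — uniform load w=3 kN/m over full span:
  M_3 = wx(L-x)/2 = 3·3·(4-3)/2 = 9/2 kN·m
Superposition: M = Σ M_i = -133/40 kN·m ≈ -3.325000 kN·m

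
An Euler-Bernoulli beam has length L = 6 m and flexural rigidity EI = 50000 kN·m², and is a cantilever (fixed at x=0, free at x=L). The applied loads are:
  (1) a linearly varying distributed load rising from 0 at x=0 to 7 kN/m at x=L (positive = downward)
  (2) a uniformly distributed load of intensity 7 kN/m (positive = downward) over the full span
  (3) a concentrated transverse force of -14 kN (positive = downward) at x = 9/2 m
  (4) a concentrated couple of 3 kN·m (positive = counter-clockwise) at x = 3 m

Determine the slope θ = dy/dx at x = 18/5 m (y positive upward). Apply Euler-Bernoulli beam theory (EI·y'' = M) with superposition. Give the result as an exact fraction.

Load 1 — triangular load w₀=7 kN/m (0→w₀ over full span):
  θ_1 = (w₀Lx²/4-w₀L²x/3-w₀x⁴/(24L))/EI = (7·6·(18/5)²/4-7·6²·(18/5)/3-7·(18/5)⁴/(24·6))/50000 = -109053/31250000 rad
Load 2 — uniform load w=7 kN/m over full span:
  θ_2 = -wx(x²-3Lx+3L²)/(6EI) = -7·(18/5)·((18/5)²-3·6·(18/5)+3·6²)/(6·50000) = -7371/1562500 rad
Load 3 — point force P=-14 kN at a=9/2 m (b=L-a=3/2):
  θ_3 = -Px(2a-x)/(2EI)  [x≤a] = -(-14)·(18/5)·(2·(9/2)-(18/5))/(2·50000) = 1701/625000 rad
Load 4 — applied couple M₀=3 kN·m at a=3 m (b=L-a=3):
  θ_4 = M₀a/EI  [x>a] = 3·3/50000 = 9/50000 rad
Superposition: θ = Σ θ_i = -82899/15625000 rad ≈ -0.005306 rad

θ(18/5) = -82899/15625000 rad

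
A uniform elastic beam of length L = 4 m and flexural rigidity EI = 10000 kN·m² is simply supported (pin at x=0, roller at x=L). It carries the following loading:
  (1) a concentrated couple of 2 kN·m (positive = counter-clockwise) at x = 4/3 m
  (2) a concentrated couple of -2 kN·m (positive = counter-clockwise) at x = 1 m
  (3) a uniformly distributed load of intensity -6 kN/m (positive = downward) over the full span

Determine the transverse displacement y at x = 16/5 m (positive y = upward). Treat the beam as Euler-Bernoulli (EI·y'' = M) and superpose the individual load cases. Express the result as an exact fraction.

Load 1 — applied couple M₀=2 kN·m at a=4/3 m (b=L-a=8/3):
  y_1 = (M₀x³/(6L)-M₀(x-a)²/2+C₁x)/EI  [x>a] with C₁=M₀(3b²-L²)/(6L)=4/9 = (2·(16/5)³/(6·4)-2·((16/5)-(4/3))²/2+(4/9)·(16/5))/10000 = 47/703125 m
Load 2 — applied couple M₀=-2 kN·m at a=1 m (b=L-a=3):
  y_2 = (M₀x³/(6L)-M₀(x-a)²/2+C₁x)/EI  [x>a] with C₁=M₀(3b²-L²)/(6L)=-11/12 = ((-2)·(16/5)³/(6·4)-(-2)·((16/5)-1)²/2+(-11/12)·(16/5))/10000 = -103/1250000 m
Load 3 — uniform load w=-6 kN/m over full span:
  y_3 = -wx(L³-2Lx²+x³)/(24EI) = -(-6)·(16/5)·(4³-2·4·(16/5)²+(16/5)³)/(24·10000) = 464/390625 m
Superposition: y = Σ y_i = 65941/56250000 m ≈ 0.001172 m

y(16/5) = 65941/56250000 m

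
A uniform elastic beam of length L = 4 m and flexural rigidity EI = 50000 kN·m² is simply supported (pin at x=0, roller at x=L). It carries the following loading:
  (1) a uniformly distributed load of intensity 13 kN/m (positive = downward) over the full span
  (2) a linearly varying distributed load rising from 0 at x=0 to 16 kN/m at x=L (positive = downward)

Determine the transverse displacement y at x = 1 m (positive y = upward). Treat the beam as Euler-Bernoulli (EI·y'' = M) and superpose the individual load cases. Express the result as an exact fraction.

Load 1 — uniform load w=13 kN/m over full span:
  y_1 = -wx(L³-2Lx²+x³)/(24EI) = -13·1·(4³-2·4·1²+1³)/(24·50000) = -247/400000 m
Load 2 — triangular load w₀=16 kN/m (0→w₀ over full span):
  y_2 = -w₀x(7L⁴-10L²x²+3x⁴)/(360LEI) = -16·1·(7·4⁴-10·4²·1²+3·1⁴)/(360·4·50000) = -109/300000 m
Superposition: y = Σ y_i = -1177/1200000 m ≈ -0.000981 m

y(1) = -1177/1200000 m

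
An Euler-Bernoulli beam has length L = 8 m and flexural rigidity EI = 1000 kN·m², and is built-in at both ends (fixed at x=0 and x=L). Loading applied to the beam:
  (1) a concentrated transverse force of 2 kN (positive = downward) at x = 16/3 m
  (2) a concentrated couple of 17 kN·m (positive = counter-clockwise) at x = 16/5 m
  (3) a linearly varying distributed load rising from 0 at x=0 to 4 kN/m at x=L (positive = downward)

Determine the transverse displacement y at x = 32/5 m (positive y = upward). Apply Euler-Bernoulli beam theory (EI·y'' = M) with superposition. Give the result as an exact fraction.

y(32/5) = -1097168/158203125 m

Load 1 — point force P=2 kN at a=16/3 m (b=L-a=8/3):
  y_1 = -Pa²(L-x)²(3bL-(3b+a)(L-x))/(6L³EI)  [x>a] = -2·(16/3)²·(8-(32/5))²·(3·(8/3)·8-(3·(8/3)+(16/3))·(8-(32/5)))/(6·8³·1000) = -512/253125 m
Load 2 — applied couple M₀=17 kN·m at a=16/5 m (b=L-a=24/5):
  y_2 = (R_Ax³/6 - M_Ax²/2 - M₀(x-a)²/2)/EI  [x>a] with R_A=153/50, M_A=51/25 = ((153/50)·(32/5)³/6 - (51/25)·(32/5)²/2 - 17·((32/5)-(16/5))²/2)/1000 = 1904/390625 m
Load 3 — triangular load w₀=4 kN/m (0→w₀ over full span):
  y_3 = -w₀x²(L-x)²(x+2L)/(120LEI) = -4·(32/5)²·(8-(32/5))²·((32/5)+2·8)/(120·8·1000) = -57344/5859375 m
Superposition: y = Σ y_i = -1097168/158203125 m ≈ -0.006935 m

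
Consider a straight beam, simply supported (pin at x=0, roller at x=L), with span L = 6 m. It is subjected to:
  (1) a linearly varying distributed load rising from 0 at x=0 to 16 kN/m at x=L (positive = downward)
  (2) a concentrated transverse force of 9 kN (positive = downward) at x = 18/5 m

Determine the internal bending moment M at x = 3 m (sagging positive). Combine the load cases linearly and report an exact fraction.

M(3) = 234/5 kN·m

Load 1 — triangular load w₀=16 kN/m (0→w₀ over full span):
  M_1 = w₀Lx/6 - w₀x³/(6L) = 16·6·3/6 - 16·3³/(6·6) = 36 kN·m
Load 2 — point force P=9 kN at a=18/5 m (b=L-a=12/5):
  M_2 = Pbx/L  [x≤a] = 9·(12/5)·3/6 = 54/5 kN·m
Superposition: M = Σ M_i = 234/5 kN·m ≈ 46.800000 kN·m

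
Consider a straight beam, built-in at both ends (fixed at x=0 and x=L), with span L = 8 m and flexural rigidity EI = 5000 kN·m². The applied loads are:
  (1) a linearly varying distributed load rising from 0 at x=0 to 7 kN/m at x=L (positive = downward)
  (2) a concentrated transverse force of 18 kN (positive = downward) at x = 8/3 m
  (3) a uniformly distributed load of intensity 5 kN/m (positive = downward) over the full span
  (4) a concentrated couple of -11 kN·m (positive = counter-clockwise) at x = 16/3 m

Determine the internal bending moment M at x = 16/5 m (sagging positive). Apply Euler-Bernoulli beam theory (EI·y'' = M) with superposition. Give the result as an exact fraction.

Load 1 — triangular load w₀=7 kN/m (0→w₀ over full span):
  M_1 = 3w₀Lx/20 - w₀L²/30 - w₀x³/(6L) = 3·7·8·(16/5)/20 - 7·8²/30 - 7·(16/5)³/(6·8) = 896/125 kN·m
Load 2 — point force P=18 kN at a=8/3 m (b=L-a=16/3):
  M_2 = Pa²(a+3b)(L-x)/L³ - Pa²b/L²  [x>a] = 18·(8/3)²·((8/3)+3·(16/3))·(8-(16/5))/8³ - 18·(8/3)²·(16/3)/8² = 176/15 kN·m
Load 3 — uniform load w=5 kN/m over full span:
  M_3 = wLx/2 - wL²/12 - wx²/2 = 5·8·(16/5)/2 - 5·8²/12 - 5·(16/5)²/2 = 176/15 kN·m
Load 4 — applied couple M₀=-11 kN·m at a=16/3 m (b=L-a=8/3):
  M_4 = R_Ax - M_A  [x≤a] with R_A=-11/6, M_A=-11/3 = (-11/6)·(16/5) - (-11/3) = -11/5 kN·m
Superposition: M = Σ M_i = 10663/375 kN·m ≈ 28.434667 kN·m

M(16/5) = 10663/375 kN·m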